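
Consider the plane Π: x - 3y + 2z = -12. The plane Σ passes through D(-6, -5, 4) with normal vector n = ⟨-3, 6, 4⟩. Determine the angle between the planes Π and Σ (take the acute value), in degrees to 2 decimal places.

63.59

Σ: n·r = n·D gives -3x + 6y + 4z = 4.
cos θ = |n₁·n₂| / (|n₁||n₂|) = |-13| / (√14 · √61).
θ = arccos(0.44485) ≈ 63.59°.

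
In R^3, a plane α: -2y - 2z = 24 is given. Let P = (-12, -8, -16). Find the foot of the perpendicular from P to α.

Foot = P − λn with λ = (n·P − d)/|n|² = (48 − 24)/8 = 3.
Foot = (-12, -8, -16) − 3·(0, -2, -2) = (-12, -2, -10).

(-12, -2, -10)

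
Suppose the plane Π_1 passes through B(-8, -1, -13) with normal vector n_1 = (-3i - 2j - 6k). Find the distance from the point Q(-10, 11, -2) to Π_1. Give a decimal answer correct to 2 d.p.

Π_1: n_1·r = n_1·B gives -3x - 2y - 6z = 104.
n·Q − d = (-3)·(-10) + (-2)·(11) + (-6)·(-2) − 104 = -84; |n| = √49.
Distance = |-84| / √49 = 84/√49 ≈ 12.00.

12.00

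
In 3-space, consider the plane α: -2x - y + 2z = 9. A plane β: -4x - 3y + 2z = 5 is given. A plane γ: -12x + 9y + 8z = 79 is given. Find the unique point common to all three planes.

Solving the 3×3 linear system -2x - y + 2z = 9, -4x - 3y + 2z = 5, -12x + 9y + 8z = 79 (e.g. by elimination or Cramer's rule, determinant = -68) gives (-1, 3, 5).

(-1, 3, 5)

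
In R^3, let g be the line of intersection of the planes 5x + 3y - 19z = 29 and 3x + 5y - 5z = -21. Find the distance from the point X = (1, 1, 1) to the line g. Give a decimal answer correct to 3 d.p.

8.554

Direction of g: (5, 3, -19) × (3, 5, -5) = (80, -32, 16).
A point on g: solving the two plane equations with x = -2 gives (-2, -6, -3).
Taking (-2, -6, -3) on g with direction v = (80, -32, 16): w = X − (-2, -6, -3) = (3, 7, 4), and w × v = (240, 272, -656).
Distance = |w × v| / |v| = √561920 / √7680 ≈ 8.554.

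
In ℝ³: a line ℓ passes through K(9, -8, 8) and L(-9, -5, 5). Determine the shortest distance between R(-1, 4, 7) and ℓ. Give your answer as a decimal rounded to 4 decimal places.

A direction vector for ℓ is L − K = (-18, 3, -3).
Taking (9, -8, 8) on ℓ with direction v = (-18, 3, -3): w = R − (9, -8, 8) = (-10, 12, -1), and w × v = (-33, -12, 186).
Distance = |w × v| / |v| = √35829 / √342 ≈ 10.2354.

10.2354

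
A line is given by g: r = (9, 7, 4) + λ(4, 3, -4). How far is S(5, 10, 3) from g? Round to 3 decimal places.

Taking (9, 7, 4) on g with direction v = (4, 3, -4): w = S − (9, 7, 4) = (-4, 3, -1), and w × v = (-9, -20, -24).
Distance = |w × v| / |v| = √1057 / √41 ≈ 5.077.

5.077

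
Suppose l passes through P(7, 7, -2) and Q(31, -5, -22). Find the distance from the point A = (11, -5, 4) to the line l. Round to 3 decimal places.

A direction vector for l is Q − P = (24, -12, -20).
Taking (7, 7, -2) on l with direction v = (24, -12, -20): w = A − (7, 7, -2) = (4, -12, 6), and w × v = (312, 224, 240).
Distance = |w × v| / |v| = √205120 / √1120 ≈ 13.533.

13.533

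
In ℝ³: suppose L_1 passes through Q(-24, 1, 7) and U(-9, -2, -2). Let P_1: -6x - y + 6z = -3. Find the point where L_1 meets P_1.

(-4, -3, -5)

A direction vector for L_1 is U − Q = (15, -3, -9).
Substitute r = (-24, 1, 7) + t(15, -3, -9) into the plane: 185 + (-141)t = -3, so t = 4/3.
Intersection: (-24, 1, 7) + (4/3)·(15, -3, -9) = (-4, -3, -5).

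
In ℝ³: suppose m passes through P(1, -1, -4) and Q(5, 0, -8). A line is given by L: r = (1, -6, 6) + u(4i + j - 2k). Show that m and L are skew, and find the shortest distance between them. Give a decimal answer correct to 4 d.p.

4.8507

A direction vector for m is Q − P = (4, 1, -4).
Common perpendicular direction n = (4, 1, -4) × (4, 1, -2) = (2, -8, 0).
With w = (1, -6, 6) − (1, -1, -4) = (0, -5, 10), w · n = 40.
Since n ≠ 0 the lines are not parallel, and w · n = 40 ≠ 0 so they do not intersect; hence they are skew.
Distance = |w · n| / |n| = |40| / √68 ≈ 4.8507.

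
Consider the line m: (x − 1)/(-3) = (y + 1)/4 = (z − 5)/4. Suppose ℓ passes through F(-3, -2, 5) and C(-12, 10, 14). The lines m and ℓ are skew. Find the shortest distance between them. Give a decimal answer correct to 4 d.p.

m has direction (-3, 4, 4) through (1, -1, 5).
A direction vector for ℓ is C − F = (-9, 12, 9).
Common perpendicular direction n = (-3, 4, 4) × (-9, 12, 9) = (-12, -9, 0).
With w = (-3, -2, 5) − (1, -1, 5) = (-4, -1, 0), w · n = 57.
Distance = |w · n| / |n| = |57| / √225 ≈ 3.8000.

3.8000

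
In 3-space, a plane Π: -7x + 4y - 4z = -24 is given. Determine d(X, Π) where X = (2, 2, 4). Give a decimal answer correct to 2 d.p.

0.22

n·X − d = (-7)·(2) + (4)·(2) + (-4)·(4) − (-24) = 2; |n| = √81.
Distance = |2| / √81 = 2/√81 ≈ 0.22.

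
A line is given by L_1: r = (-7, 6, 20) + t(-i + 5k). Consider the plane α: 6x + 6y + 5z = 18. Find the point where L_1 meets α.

(-3, 6, 0)

Substitute r = (-7, 6, 20) + t(-1, 0, 5) into the plane: 94 + 19t = 18, so t = -4.
Intersection: (-7, 6, 20) + (-4)·(-1, 0, 5) = (-3, 6, 0).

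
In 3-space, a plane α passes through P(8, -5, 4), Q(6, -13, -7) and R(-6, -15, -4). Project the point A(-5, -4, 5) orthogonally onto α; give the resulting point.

PQ = (-2, -8, -11), PR = (-14, -10, -8); a normal to α is PQ × PR = (-46, 138, -92).
Using P: α has equation -46x + 138y - 92z = -1426.
Foot = A − λn with λ = (n·A − d)/|n|² = (-782 − (-1426))/29624 = 1/46.
Foot = (-5, -4, 5) − (1/46)·(-46, 138, -92) = (-4, -7, 7).

(-4, -7, 7)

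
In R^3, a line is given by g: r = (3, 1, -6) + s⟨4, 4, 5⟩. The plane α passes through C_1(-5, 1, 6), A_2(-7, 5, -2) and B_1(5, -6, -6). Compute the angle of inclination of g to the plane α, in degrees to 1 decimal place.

58.6

C_1A_2 = (-2, 4, -8), C_1B_1 = (10, -7, -12); a normal to α is C_1A_2 × C_1B_1 = (-104, -104, -26).
Using C_1: α has equation -104x - 104y - 26z = 260.
sin θ = |n·v| / (|n||v|) = |-962| / (√22308 · √57) = 0.85311.
θ ≈ 58.6°.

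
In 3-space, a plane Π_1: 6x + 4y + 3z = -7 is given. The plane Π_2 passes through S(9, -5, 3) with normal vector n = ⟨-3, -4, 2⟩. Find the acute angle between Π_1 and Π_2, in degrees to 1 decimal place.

Π_2: n·r = n·S gives -3x - 4y + 2z = -1.
cos θ = |n₁·n₂| / (|n₁||n₂|) = |-28| / (√61 · √29).
θ = arccos(0.66572) ≈ 48.3°.

48.3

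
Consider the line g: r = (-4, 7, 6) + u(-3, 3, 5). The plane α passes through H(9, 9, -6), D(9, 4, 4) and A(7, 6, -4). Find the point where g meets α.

HD = (0, -5, 10), HA = (-2, -3, 2); a normal to α is HD × HA = (20, -20, -10).
Using H: α has equation 20x - 20y - 10z = 60.
Substitute r = (-4, 7, 6) + t(-3, 3, 5) into the plane: -280 + (-170)t = 60, so t = -2.
Intersection: (-4, 7, 6) + (-2)·(-3, 3, 5) = (2, 1, -4).

(2, 1, -4)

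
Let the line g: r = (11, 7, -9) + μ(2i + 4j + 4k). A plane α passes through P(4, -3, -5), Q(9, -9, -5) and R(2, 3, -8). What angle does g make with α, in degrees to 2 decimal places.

71.38

PQ = (5, -6, 0), PR = (-2, 6, -3); a normal to α is PQ × PR = (18, 15, 18).
Using P: α has equation 18x + 15y + 18z = -63.
sin θ = |n·v| / (|n||v|) = |168| / (√873 · √36) = 0.94766.
θ ≈ 71.38°.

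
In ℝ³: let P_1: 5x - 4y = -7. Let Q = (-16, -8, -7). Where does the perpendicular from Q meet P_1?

Foot = Q − λn with λ = (n·Q − d)/|n|² = (-48 − (-7))/41 = -1.
Foot = (-16, -8, -7) − (-1)·(5, -4, 0) = (-11, -12, -7).

(-11, -12, -7)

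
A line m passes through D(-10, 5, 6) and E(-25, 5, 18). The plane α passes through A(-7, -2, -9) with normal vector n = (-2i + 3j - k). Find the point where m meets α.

(0, 5, -2)

A direction vector for m is E − D = (-15, 0, 12).
α: n·r = n·A gives -2x + 3y - z = 17.
Substitute r = (-10, 5, 6) + t(-15, 0, 12) into the plane: 29 + 18t = 17, so t = -2/3.
Intersection: (-10, 5, 6) + (-2/3)·(-15, 0, 12) = (0, 5, -2).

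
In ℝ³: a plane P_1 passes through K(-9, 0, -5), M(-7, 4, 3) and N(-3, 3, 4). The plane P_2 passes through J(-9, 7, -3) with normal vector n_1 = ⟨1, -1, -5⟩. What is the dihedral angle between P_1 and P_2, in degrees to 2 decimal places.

68.00

KM = (2, 4, 8), KN = (6, 3, 9); a normal to P_1 is KM × KN = (12, 30, -18).
Using K: P_1 has equation 12x + 30y - 18z = -18.
P_2: n_1·r = n_1·J gives x - y - 5z = -1.
cos θ = |n₁·n₂| / (|n₁||n₂|) = |72| / (√1368 · √27).
θ = arccos(0.37463) ≈ 68.00°.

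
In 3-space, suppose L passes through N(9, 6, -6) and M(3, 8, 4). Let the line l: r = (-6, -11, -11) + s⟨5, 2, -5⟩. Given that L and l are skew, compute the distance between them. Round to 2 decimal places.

5.21

A direction vector for L is M − N = (-6, 2, 10).
Common perpendicular direction n = (-6, 2, 10) × (5, 2, -5) = (-30, 20, -22).
With w = (-6, -11, -11) − (9, 6, -6) = (-15, -17, -5), w · n = 220.
Distance = |w · n| / |n| = |220| / √1784 ≈ 5.21.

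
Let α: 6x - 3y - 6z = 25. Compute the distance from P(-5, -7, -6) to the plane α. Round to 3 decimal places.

n·P − d = (6)·(-5) + (-3)·(-7) + (-6)·(-6) − 25 = 2; |n| = √81.
Distance = |2| / √81 = 2/√81 ≈ 0.222.

0.222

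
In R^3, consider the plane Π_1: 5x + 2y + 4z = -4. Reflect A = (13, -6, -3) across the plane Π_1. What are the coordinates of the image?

λ = (n·A − d)/|n|² = (41 − (-4))/45 = 1.
Reflection = A − 2λn = (13, -6, -3) − 2·(5, 2, 4) = (3, -10, -11).

(3, -10, -11)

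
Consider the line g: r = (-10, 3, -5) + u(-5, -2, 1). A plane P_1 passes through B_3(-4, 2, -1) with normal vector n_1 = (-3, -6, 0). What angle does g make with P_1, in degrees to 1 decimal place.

P_1: n_1·r = n_1·B_3 gives -3x - 6y = 0.
sin θ = |n·v| / (|n||v|) = |27| / (√45 · √30) = 0.73485.
θ ≈ 47.3°.

47.3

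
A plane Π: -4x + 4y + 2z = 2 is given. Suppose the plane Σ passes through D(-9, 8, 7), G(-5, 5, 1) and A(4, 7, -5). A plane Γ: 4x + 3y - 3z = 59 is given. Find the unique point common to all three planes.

(5, 8, -5)

DG = (4, -3, -6), DA = (13, -1, -12); a normal to Σ is DG × DA = (30, -30, 35).
Using D: Σ has equation 30x - 30y + 35z = -265.
Solving the 3×3 linear system -4x + 4y + 2z = 2, 30x - 30y + 35z = -265, 4x + 3y - 3z = 59 (e.g. by elimination or Cramer's rule, determinant = 1400) gives (5, 8, -5).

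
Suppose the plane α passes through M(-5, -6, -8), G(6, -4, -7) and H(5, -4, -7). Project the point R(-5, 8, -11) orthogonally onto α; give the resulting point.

MG = (11, 2, 1), MH = (10, 2, 1); a normal to α is MG × MH = (0, -1, 2).
Using M: α has equation -y + 2z = -10.
Foot = R − λn with λ = (n·R − d)/|n|² = (-30 − (-10))/5 = -4.
Foot = (-5, 8, -11) − (-4)·(0, -1, 2) = (-5, 4, -3).

(-5, 4, -3)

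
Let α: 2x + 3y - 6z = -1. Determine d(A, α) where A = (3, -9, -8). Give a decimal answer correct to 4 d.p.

n·A − d = (2)·(3) + (3)·(-9) + (-6)·(-8) − (-1) = 28; |n| = √49.
Distance = |28| / √49 = 28/√49 ≈ 4.0000.

4.0000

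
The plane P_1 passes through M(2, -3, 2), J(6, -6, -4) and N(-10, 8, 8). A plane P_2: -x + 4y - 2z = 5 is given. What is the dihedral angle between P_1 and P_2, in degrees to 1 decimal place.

65.9

MJ = (4, -3, -6), MN = (-12, 11, 6); a normal to P_1 is MJ × MN = (48, 48, 8).
Using M: P_1 has equation 48x + 48y + 8z = -32.
cos θ = |n₁·n₂| / (|n₁||n₂|) = |128| / (√4672 · √21).
θ = arccos(0.40865) ≈ 65.9°.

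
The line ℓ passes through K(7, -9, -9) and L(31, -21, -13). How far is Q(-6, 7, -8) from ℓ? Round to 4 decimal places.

8.6816

A direction vector for ℓ is L − K = (24, -12, -4).
Taking (7, -9, -9) on ℓ with direction v = (24, -12, -4): w = Q − (7, -9, -9) = (-13, 16, 1), and w × v = (-52, -28, -228).
Distance = |w × v| / |v| = √55472 / √736 ≈ 8.6816.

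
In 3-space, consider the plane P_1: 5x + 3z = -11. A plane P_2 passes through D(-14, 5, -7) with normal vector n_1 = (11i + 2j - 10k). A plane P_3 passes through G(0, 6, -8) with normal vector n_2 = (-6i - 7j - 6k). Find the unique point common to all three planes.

P_2: n_1·r = n_1·D gives 11x + 2y - 10z = -74.
P_3: n_2·r = n_2·G gives -6x - 7y - 6z = 6.
Solving the 3×3 linear system 5x + 3z = -11, 11x + 2y - 10z = -74, -6x - 7y - 6z = 6 (e.g. by elimination or Cramer's rule, determinant = -605) gives (-4, 0, 3).

(-4, 0, 3)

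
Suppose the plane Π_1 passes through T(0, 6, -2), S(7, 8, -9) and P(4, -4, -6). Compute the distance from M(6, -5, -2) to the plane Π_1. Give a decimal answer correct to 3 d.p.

4.243

TS = (7, 2, -7), TP = (4, -10, -4); a normal to Π_1 is TS × TP = (-78, 0, -78).
Using T: Π_1 has equation -78x - 78z = 156.
n·M − d = (-78)·(6) + (0)·(-5) + (-78)·(-2) − 156 = -468; |n| = √12168.
Distance = |-468| / √12168 = 468/√12168 ≈ 4.243.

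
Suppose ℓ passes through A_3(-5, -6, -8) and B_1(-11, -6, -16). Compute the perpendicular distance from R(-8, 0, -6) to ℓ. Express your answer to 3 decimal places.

6.997

A direction vector for ℓ is B_1 − A_3 = (-6, 0, -8).
Taking (-5, -6, -8) on ℓ with direction v = (-6, 0, -8): w = R − (-5, -6, -8) = (-3, 6, 2), and w × v = (-48, -36, 36).
Distance = |w × v| / |v| = √4896 / √100 ≈ 6.997.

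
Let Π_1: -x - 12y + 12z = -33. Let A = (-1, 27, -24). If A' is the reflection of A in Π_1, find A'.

λ = (n·A − d)/|n|² = (-611 − (-33))/289 = -2.
Reflection = A − 2λn = (-1, 27, -24) − (-4)·(-1, -12, 12) = (-5, -21, 24).

(-5, -21, 24)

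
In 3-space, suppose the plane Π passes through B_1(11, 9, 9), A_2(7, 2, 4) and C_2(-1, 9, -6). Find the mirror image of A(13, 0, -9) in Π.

(-7, 0, 7)

B_1A_2 = (-4, -7, -5), B_1C_2 = (-12, 0, -15); a normal to Π is B_1A_2 × B_1C_2 = (105, 0, -84).
Using B_1: Π has equation 105x - 84z = 399.
λ = (n·A − d)/|n|² = (2121 − 399)/18081 = 2/21.
Reflection = A − 2λn = (13, 0, -9) − (4/21)·(105, 0, -84) = (-7, 0, 7).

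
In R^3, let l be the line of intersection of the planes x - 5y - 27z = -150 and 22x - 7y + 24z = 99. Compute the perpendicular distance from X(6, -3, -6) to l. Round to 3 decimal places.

13.854

Direction of l: (1, -5, -27) × (22, -7, 24) = (-309, -618, 103).
A point on l: solving the two plane equations with x = 0 gives (0, 3, 5).
Taking (0, 3, 5) on l with direction v = (-309, -618, 103): w = X − (0, 3, 5) = (6, -6, -11), and w × v = (-7416, 2781, -5562).
Distance = |w × v| / |v| = √93666861 / √488014 ≈ 13.854.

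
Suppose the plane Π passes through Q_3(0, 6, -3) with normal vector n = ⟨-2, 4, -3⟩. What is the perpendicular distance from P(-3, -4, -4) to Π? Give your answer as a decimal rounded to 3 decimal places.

5.757

Π: n·r = n·Q_3 gives -2x + 4y - 3z = 33.
n·P − d = (-2)·(-3) + (4)·(-4) + (-3)·(-4) − 33 = -31; |n| = √29.
Distance = |-31| / √29 = 31/√29 ≈ 5.757.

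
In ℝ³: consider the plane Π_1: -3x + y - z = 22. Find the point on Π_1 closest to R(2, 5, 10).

Foot = R − λn with λ = (n·R − d)/|n|² = (-11 − 22)/11 = -3.
Foot = (2, 5, 10) − (-3)·(-3, 1, -1) = (-7, 8, 7).

(-7, 8, 7)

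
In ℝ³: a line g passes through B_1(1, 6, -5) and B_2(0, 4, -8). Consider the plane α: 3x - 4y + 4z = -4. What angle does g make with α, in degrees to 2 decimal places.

16.99

A direction vector for g is B_2 − B_1 = (-1, -2, -3).
sin θ = |n·v| / (|n||v|) = |-7| / (√41 · √14) = 0.29217.
θ ≈ 16.99°.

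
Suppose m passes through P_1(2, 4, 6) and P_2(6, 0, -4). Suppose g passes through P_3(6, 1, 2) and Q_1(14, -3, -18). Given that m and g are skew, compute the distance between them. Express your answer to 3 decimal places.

A direction vector for m is P_2 − P_1 = (4, -4, -10).
A direction vector for g is Q_1 − P_3 = (8, -4, -20).
Common perpendicular direction n = (4, -4, -10) × (8, -4, -20) = (40, 0, 16).
With w = (6, 1, 2) − (2, 4, 6) = (4, -3, -4), w · n = 96.
Distance = |w · n| / |n| = |96| / √1856 ≈ 2.228.

2.228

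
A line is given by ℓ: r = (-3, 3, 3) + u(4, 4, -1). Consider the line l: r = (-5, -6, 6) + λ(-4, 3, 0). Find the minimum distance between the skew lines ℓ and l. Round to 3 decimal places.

1.477

Common perpendicular direction n = (4, 4, -1) × (-4, 3, 0) = (3, 4, 28).
With w = (-5, -6, 6) − (-3, 3, 3) = (-2, -9, 3), w · n = 42.
Distance = |w · n| / |n| = |42| / √809 ≈ 1.477.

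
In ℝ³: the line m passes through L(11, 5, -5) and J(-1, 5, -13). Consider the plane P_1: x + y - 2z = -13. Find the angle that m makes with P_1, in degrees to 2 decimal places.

6.50

A direction vector for m is J − L = (-12, 0, -8).
sin θ = |n·v| / (|n||v|) = |4| / (√6 · √208) = 0.11323.
θ ≈ 6.50°.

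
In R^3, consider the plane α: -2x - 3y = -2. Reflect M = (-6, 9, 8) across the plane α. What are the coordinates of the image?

λ = (n·M − d)/|n|² = (-15 − (-2))/13 = -1.
Reflection = M − 2λn = (-6, 9, 8) − (-2)·(-2, -3, 0) = (-10, 3, 8).

(-10, 3, 8)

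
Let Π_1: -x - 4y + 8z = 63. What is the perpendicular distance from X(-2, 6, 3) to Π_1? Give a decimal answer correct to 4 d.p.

n·X − d = (-1)·(-2) + (-4)·(6) + (8)·(3) − 63 = -61; |n| = √81.
Distance = |-61| / √81 = 61/√81 ≈ 6.7778.

6.7778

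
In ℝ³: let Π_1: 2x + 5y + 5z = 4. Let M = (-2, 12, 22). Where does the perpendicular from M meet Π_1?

(-8, -3, 7)

Foot = M − λn with λ = (n·M − d)/|n|² = (166 − 4)/54 = 3.
Foot = (-2, 12, 22) − 3·(2, 5, 5) = (-8, -3, 7).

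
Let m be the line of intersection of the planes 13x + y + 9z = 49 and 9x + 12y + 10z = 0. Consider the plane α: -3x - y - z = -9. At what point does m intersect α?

(4, -3, 0)

Direction of m: (13, 1, 9) × (9, 12, 10) = (-98, -49, 147).
A point on m: solving the two plane equations with x = 2 gives (2, -4, 3).
Substitute r = (2, -4, 3) + t(-98, -49, 147) into the plane: -5 + 196t = -9, so t = -1/49.
Intersection: (2, -4, 3) + (-1/49)·(-98, -49, 147) = (4, -3, 0).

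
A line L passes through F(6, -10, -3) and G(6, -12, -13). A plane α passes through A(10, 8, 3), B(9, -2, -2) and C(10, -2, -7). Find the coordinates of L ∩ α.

(6, -8, 7)

A direction vector for L is G − F = (0, -2, -10).
AB = (-1, -10, -5), AC = (0, -10, -10); a normal to α is AB × AC = (50, -10, 10).
Using A: α has equation 50x - 10y + 10z = 450.
Substitute r = (6, -10, -3) + t(0, -2, -10) into the plane: 370 + (-80)t = 450, so t = -1.
Intersection: (6, -10, -3) + (-1)·(0, -2, -10) = (6, -8, 7).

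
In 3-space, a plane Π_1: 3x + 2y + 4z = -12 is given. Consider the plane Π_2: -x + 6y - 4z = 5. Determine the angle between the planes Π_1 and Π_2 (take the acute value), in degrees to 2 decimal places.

cos θ = |n₁·n₂| / (|n₁||n₂|) = |-7| / (√29 · √53).
θ = arccos(0.17855) ≈ 79.71°.

79.71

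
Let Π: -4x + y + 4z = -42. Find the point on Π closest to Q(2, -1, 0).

(6, -2, -4)

Foot = Q − λn with λ = (n·Q − d)/|n|² = (-9 − (-42))/33 = 1.
Foot = (2, -1, 0) − 1·(-4, 1, 4) = (6, -2, -4).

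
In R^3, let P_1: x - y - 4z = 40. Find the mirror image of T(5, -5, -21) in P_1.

λ = (n·T − d)/|n|² = (94 − 40)/18 = 3.
Reflection = T − 2λn = (5, -5, -21) − 6·(1, -1, -4) = (-1, 1, 3).

(-1, 1, 3)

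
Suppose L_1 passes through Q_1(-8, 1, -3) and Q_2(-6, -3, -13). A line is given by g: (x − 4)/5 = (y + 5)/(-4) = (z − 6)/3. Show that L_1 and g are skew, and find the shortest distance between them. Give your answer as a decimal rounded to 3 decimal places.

2.327

A direction vector for L_1 is Q_2 − Q_1 = (2, -4, -10).
g has direction (5, -4, 3) through (4, -5, 6).
Common perpendicular direction n = (2, -4, -10) × (5, -4, 3) = (-52, -56, 12).
With w = (4, -5, 6) − (-8, 1, -3) = (12, -6, 9), w · n = -180.
Since n ≠ 0 the lines are not parallel, and w · n = -180 ≠ 0 so they do not intersect; hence they are skew.
Distance = |w · n| / |n| = |-180| / √5984 ≈ 2.327.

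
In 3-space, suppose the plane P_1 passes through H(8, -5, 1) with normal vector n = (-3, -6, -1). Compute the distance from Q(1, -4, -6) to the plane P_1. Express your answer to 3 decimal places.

P_1: n·r = n·H gives -3x - 6y - z = 5.
n·Q − d = (-3)·(1) + (-6)·(-4) + (-1)·(-6) − 5 = 22; |n| = √46.
Distance = |22| / √46 = 22/√46 ≈ 3.244.

3.244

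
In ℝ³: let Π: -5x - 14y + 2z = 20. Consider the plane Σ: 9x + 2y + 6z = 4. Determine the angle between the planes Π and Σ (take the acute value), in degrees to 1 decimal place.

cos θ = |n₁·n₂| / (|n₁||n₂|) = |-61| / (√225 · √121).
θ = arccos(0.36970) ≈ 68.3°.

68.3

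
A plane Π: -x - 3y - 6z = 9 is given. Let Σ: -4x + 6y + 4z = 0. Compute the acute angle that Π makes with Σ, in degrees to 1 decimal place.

cos θ = |n₁·n₂| / (|n₁||n₂|) = |-38| / (√46 · √68).
θ = arccos(0.67944) ≈ 47.2°.

47.2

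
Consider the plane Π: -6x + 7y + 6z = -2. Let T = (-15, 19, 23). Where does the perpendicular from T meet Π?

(3, -2, 5)

Foot = T − λn with λ = (n·T − d)/|n|² = (361 − (-2))/121 = 3.
Foot = (-15, 19, 23) − 3·(-6, 7, 6) = (3, -2, 5).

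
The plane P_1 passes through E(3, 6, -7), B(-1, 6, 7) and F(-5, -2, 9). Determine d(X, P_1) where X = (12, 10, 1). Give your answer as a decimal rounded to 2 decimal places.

EB = (-4, 0, 14), EF = (-8, -8, 16); a normal to P_1 is EB × EF = (112, -48, 32).
Using E: P_1 has equation 112x - 48y + 32z = -176.
n·X − d = (112)·(12) + (-48)·(10) + (32)·(1) − (-176) = 1072; |n| = √15872.
Distance = |1072| / √15872 = 1072/√15872 ≈ 8.51.

8.51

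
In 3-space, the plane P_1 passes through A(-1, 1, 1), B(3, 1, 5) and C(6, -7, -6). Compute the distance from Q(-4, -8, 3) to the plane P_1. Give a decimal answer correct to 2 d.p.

9.22

AB = (4, 0, 4), AC = (7, -8, -7); a normal to P_1 is AB × AC = (32, 56, -32).
Using A: P_1 has equation 32x + 56y - 32z = -8.
n·Q − d = (32)·(-4) + (56)·(-8) + (-32)·(3) − (-8) = -664; |n| = √5184.
Distance = |-664| / √5184 = 664/√5184 ≈ 9.22.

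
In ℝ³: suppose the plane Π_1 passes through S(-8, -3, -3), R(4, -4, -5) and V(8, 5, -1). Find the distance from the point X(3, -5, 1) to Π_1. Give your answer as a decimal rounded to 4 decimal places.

SR = (12, -1, -2), SV = (16, 8, 2); a normal to Π_1 is SR × SV = (14, -56, 112).
Using S: Π_1 has equation 14x - 56y + 112z = -280.
n·X − d = (14)·(3) + (-56)·(-5) + (112)·(1) − (-280) = 714; |n| = √15876.
Distance = |714| / √15876 = 714/√15876 ≈ 5.6667.

5.6667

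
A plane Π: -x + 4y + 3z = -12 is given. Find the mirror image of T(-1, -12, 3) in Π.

(-3, -4, 9)

λ = (n·T − d)/|n|² = (-38 − (-12))/26 = -1.
Reflection = T − 2λn = (-1, -12, 3) − (-2)·(-1, 4, 3) = (-3, -4, 9).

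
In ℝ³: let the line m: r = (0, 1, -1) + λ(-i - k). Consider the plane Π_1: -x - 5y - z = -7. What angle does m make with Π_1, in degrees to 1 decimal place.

15.8

sin θ = |n·v| / (|n||v|) = |2| / (√27 · √2) = 0.27217.
θ ≈ 15.8°.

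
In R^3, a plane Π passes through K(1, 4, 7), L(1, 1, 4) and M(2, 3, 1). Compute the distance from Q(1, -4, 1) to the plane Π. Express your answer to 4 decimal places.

0.3849

KL = (0, -3, -3), KM = (1, -1, -6); a normal to Π is KL × KM = (15, -3, 3).
Using K: Π has equation 15x - 3y + 3z = 24.
n·Q − d = (15)·(1) + (-3)·(-4) + (3)·(1) − 24 = 6; |n| = √243.
Distance = |6| / √243 = 6/√243 ≈ 0.3849.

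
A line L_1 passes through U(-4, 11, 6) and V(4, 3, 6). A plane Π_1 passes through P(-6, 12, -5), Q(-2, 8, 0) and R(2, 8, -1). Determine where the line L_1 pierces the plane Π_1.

(4, 3, 6)

A direction vector for L_1 is V − U = (8, -8, 0).
PQ = (4, -4, 5), PR = (8, -4, 4); a normal to Π_1 is PQ × PR = (4, 24, 16).
Using P: Π_1 has equation 4x + 24y + 16z = 184.
Substitute r = (-4, 11, 6) + t(8, -8, 0) into the plane: 344 + (-160)t = 184, so t = 1.
Intersection: (-4, 11, 6) + 1·(8, -8, 0) = (4, 3, 6).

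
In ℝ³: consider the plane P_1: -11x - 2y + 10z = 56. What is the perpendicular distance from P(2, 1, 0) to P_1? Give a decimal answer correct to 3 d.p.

5.333

n·P − d = (-11)·(2) + (-2)·(1) + (10)·(0) − 56 = -80; |n| = √225.
Distance = |-80| / √225 = 80/√225 ≈ 5.333.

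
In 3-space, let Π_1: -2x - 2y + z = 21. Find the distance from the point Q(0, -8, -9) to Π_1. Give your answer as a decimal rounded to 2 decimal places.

4.67

n·Q − d = (-2)·(0) + (-2)·(-8) + (1)·(-9) − 21 = -14; |n| = √9.
Distance = |-14| / √9 = 14/√9 ≈ 4.67.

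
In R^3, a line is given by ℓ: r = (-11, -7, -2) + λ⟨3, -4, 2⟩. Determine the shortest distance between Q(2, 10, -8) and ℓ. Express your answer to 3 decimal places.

Taking (-11, -7, -2) on ℓ with direction v = (3, -4, 2): w = Q − (-11, -7, -2) = (13, 17, -6), and w × v = (10, -44, -103).
Distance = |w × v| / |v| = √12645 / √29 ≈ 20.881.

20.881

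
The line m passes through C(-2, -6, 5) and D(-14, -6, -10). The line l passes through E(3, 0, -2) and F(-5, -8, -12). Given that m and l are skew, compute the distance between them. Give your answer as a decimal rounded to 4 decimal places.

A direction vector for m is D − C = (-12, 0, -15).
A direction vector for l is F − E = (-8, -8, -10).
Common perpendicular direction n = (-12, 0, -15) × (-8, -8, -10) = (-120, 0, 96).
With w = (3, 0, -2) − (-2, -6, 5) = (5, 6, -7), w · n = -1272.
Distance = |w · n| / |n| = |-1272| / √23616 ≈ 8.2772.

8.2772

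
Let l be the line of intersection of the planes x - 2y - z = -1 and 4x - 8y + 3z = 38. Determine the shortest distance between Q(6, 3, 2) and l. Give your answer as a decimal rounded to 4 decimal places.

4.5826

Direction of l: (1, -2, -1) × (4, -8, 3) = (-14, -7, 0).
A point on l: solving the two plane equations with x = -3 gives (-3, -4, 6).
Taking (-3, -4, 6) on l with direction v = (-14, -7, 0): w = Q − (-3, -4, 6) = (9, 7, -4), and w × v = (-28, 56, 35).
Distance = |w × v| / |v| = √5145 / √245 ≈ 4.5826.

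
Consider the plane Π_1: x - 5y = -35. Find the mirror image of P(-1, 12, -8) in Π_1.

(1, 2, -8)

λ = (n·P − d)/|n|² = (-61 − (-35))/26 = -1.
Reflection = P − 2λn = (-1, 12, -8) − (-2)·(1, -5, 0) = (1, 2, -8).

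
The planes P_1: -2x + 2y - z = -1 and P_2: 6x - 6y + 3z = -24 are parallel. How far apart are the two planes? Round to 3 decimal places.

3.000

Rescale P_2 by 1/(-3): -2x + 2y - z = 8. Then distance = |-1 − 8| / √9 ≈ 3.000.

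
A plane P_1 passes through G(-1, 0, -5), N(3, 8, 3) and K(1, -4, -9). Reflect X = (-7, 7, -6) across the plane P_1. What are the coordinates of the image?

GN = (4, 8, 8), GK = (2, -4, -4); a normal to P_1 is GN × GK = (0, 32, -32).
Using G: P_1 has equation 32y - 32z = 160.
λ = (n·X − d)/|n|² = (416 − 160)/2048 = 1/8.
Reflection = X − 2λn = (-7, 7, -6) − (1/4)·(0, 32, -32) = (-7, -1, 2).

(-7, -1, 2)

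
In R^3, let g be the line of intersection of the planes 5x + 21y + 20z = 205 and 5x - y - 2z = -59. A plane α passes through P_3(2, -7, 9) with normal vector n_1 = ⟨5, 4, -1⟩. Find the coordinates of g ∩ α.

(-8, 5, 7)

Direction of g: (5, 21, 20) × (5, -1, -2) = (-22, 110, -110).
A point on g: solving the two plane equations with x = -9 gives (-9, 10, 2).
α: n_1·r = n_1·P_3 gives 5x + 4y - z = -27.
Substitute r = (-9, 10, 2) + t(-22, 110, -110) into the plane: -7 + 440t = -27, so t = -1/22.
Intersection: (-9, 10, 2) + (-1/22)·(-22, 110, -110) = (-8, 5, 7).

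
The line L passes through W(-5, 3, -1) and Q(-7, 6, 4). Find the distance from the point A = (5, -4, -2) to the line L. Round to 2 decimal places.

A direction vector for L is Q − W = (-2, 3, 5).
Taking (-5, 3, -1) on L with direction v = (-2, 3, 5): w = A − (-5, 3, -1) = (10, -7, -1), and w × v = (-32, -48, 16).
Distance = |w × v| / |v| = √3584 / √38 ≈ 9.71.

9.71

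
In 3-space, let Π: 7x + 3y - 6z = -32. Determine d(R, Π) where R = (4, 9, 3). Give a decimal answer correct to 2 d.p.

n·R − d = (7)·(4) + (3)·(9) + (-6)·(3) − (-32) = 69; |n| = √94.
Distance = |69| / √94 = 69/√94 ≈ 7.12.

7.12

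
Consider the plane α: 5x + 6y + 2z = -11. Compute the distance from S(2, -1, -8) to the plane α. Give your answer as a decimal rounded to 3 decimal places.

0.124

n·S − d = (5)·(2) + (6)·(-1) + (2)·(-8) − (-11) = -1; |n| = √65.
Distance = |-1| / √65 = 1/√65 ≈ 0.124.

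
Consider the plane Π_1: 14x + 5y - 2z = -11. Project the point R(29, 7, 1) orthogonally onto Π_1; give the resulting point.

Foot = R − λn with λ = (n·R − d)/|n|² = (439 − (-11))/225 = 2.
Foot = (29, 7, 1) − 2·(14, 5, -2) = (1, -3, 5).

(1, -3, 5)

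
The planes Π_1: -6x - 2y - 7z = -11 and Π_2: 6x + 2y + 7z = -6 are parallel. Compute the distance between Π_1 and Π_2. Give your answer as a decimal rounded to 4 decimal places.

Rescale Π_2 by 1/(-1): -6x - 2y - 7z = 6. Then distance = |-11 − 6| / √89 ≈ 1.8020.

1.8020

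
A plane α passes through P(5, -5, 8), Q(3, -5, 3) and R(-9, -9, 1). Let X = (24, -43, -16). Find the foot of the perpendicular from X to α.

PQ = (-2, 0, -5), PR = (-14, -4, -7); a normal to α is PQ × PR = (-20, 56, 8).
Using P: α has equation -20x + 56y + 8z = -316.
Foot = X − λn with λ = (n·X − d)/|n|² = (-3016 − (-316))/3600 = -3/4.
Foot = (24, -43, -16) − (-3/4)·(-20, 56, 8) = (9, -1, -10).

(9, -1, -10)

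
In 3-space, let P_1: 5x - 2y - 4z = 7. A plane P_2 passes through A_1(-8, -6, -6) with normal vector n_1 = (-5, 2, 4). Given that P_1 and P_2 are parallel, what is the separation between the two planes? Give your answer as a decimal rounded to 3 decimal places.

P_2: n_1·r = n_1·A_1 gives -5x + 2y + 4z = 4.
Rescale P_2 by 1/(-1): 5x - 2y - 4z = -4. Then distance = |7 − (-4)| / √45 ≈ 1.640.

1.640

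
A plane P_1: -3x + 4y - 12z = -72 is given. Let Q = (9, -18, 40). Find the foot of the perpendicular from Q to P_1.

Foot = Q − λn with λ = (n·Q − d)/|n|² = (-579 − (-72))/169 = -3.
Foot = (9, -18, 40) − (-3)·(-3, 4, -12) = (0, -6, 4).

(0, -6, 4)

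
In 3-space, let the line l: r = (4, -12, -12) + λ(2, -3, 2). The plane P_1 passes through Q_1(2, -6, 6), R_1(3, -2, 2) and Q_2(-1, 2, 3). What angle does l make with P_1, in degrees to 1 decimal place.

15.4

Q_1R_1 = (1, 4, -4), Q_1Q_2 = (-3, 8, -3); a normal to P_1 is Q_1R_1 × Q_1Q_2 = (20, 15, 20).
Using Q_1: P_1 has equation 20x + 15y + 20z = 70.
sin θ = |n·v| / (|n||v|) = |35| / (√1025 · √17) = 0.26514.
θ ≈ 15.4°.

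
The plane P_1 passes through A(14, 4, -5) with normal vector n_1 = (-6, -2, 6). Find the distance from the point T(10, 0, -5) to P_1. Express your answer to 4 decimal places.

3.6707

P_1: n_1·r = n_1·A gives -6x - 2y + 6z = -122.
n·T − d = (-6)·(10) + (-2)·(0) + (6)·(-5) − (-122) = 32; |n| = √76.
Distance = |32| / √76 = 32/√76 ≈ 3.6707.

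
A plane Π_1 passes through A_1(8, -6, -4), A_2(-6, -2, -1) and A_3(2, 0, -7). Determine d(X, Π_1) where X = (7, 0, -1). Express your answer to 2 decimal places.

A_1A_2 = (-14, 4, 3), A_1A_3 = (-6, 6, -3); a normal to Π_1 is A_1A_2 × A_1A_3 = (-30, -60, -60).
Using A_1: Π_1 has equation -30x - 60y - 60z = 360.
n·X − d = (-30)·(7) + (-60)·(0) + (-60)·(-1) − 360 = -510; |n| = √8100.
Distance = |-510| / √8100 = 510/√8100 ≈ 5.67.

5.67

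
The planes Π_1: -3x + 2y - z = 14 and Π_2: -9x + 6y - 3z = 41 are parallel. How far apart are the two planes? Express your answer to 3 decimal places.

0.089

Rescale Π_2 by 1/3: -3x + 2y - z = 41/3. Then distance = |14 − (41/3)| / √14 ≈ 0.089.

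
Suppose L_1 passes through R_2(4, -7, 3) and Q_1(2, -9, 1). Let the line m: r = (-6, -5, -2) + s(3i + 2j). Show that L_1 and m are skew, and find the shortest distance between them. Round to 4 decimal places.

8.2851

A direction vector for L_1 is Q_1 − R_2 = (-2, -2, -2).
Common perpendicular direction n = (-2, -2, -2) × (3, 2, 0) = (4, -6, 2).
With w = (-6, -5, -2) − (4, -7, 3) = (-10, 2, -5), w · n = -62.
Since n ≠ 0 the lines are not parallel, and w · n = -62 ≠ 0 so they do not intersect; hence they are skew.
Distance = |w · n| / |n| = |-62| / √56 ≈ 8.2851.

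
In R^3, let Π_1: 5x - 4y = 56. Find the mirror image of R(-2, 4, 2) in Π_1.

(18, -12, 2)

λ = (n·R − d)/|n|² = (-26 − 56)/41 = -2.
Reflection = R − 2λn = (-2, 4, 2) − (-4)·(5, -4, 0) = (18, -12, 2).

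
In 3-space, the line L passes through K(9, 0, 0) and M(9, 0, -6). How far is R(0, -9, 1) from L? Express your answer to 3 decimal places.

A direction vector for L is M − K = (0, 0, -6).
Taking (9, 0, 0) on L with direction v = (0, 0, -6): w = R − (9, 0, 0) = (-9, -9, 1), and w × v = (54, -54, 0).
Distance = |w × v| / |v| = √5832 / √36 ≈ 12.728.

12.728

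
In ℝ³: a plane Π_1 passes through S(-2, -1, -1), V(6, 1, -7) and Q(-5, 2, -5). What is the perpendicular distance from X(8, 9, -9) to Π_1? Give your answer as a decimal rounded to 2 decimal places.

6.09

SV = (8, 2, -6), SQ = (-3, 3, -4); a normal to Π_1 is SV × SQ = (10, 50, 30).
Using S: Π_1 has equation 10x + 50y + 30z = -100.
n·X − d = (10)·(8) + (50)·(9) + (30)·(-9) − (-100) = 360; |n| = √3500.
Distance = |360| / √3500 = 360/√3500 ≈ 6.09.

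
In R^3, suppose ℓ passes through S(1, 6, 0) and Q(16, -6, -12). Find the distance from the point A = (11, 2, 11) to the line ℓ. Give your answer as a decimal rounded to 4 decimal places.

15.1165

A direction vector for ℓ is Q − S = (15, -12, -12).
Taking (1, 6, 0) on ℓ with direction v = (15, -12, -12): w = A − (1, 6, 0) = (10, -4, 11), and w × v = (180, 285, -60).
Distance = |w × v| / |v| = √117225 / √513 ≈ 15.1165.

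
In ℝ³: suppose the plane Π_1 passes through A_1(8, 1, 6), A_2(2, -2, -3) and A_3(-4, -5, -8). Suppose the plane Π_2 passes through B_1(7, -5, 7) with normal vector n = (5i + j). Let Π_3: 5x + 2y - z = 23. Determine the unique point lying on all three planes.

A_1A_2 = (-6, -3, -9), A_1A_3 = (-12, -6, -14); a normal to Π_1 is A_1A_2 × A_1A_3 = (-12, 24, 0).
Using A_1: Π_1 has equation -12x + 24y = -72.
Π_2: n·r = n·B_1 gives 5x + y = 30.
Solving the 3×3 linear system -12x + 24y = -72, 5x + y = 30, 5x + 2y - z = 23 (e.g. by elimination or Cramer's rule, determinant = 132) gives (6, 0, 7).

(6, 0, 7)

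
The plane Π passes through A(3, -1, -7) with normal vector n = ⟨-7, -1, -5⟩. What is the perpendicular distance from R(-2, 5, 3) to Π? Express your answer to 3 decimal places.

2.425

Π: n·r = n·A gives -7x - y - 5z = 15.
n·R − d = (-7)·(-2) + (-1)·(5) + (-5)·(3) − 15 = -21; |n| = √75.
Distance = |-21| / √75 = 21/√75 ≈ 2.425.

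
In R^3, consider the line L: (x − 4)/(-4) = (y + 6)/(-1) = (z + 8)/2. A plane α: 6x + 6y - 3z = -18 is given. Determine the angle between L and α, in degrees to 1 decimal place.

60.8

L has direction (-4, -1, 2) through (4, -6, -8).
sin θ = |n·v| / (|n||v|) = |-36| / (√81 · √21) = 0.87287.
θ ≈ 60.8°.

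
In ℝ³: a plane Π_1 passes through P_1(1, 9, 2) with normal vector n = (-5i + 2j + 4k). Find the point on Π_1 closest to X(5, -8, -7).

(-5, -4, 1)

Π_1: n·r = n·P_1 gives -5x + 2y + 4z = 21.
Foot = X − λn with λ = (n·X − d)/|n|² = (-69 − 21)/45 = -2.
Foot = (5, -8, -7) − (-2)·(-5, 2, 4) = (-5, -4, 1).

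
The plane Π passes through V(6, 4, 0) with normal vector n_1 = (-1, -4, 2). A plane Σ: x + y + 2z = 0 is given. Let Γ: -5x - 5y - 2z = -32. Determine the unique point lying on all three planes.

Π: n_1·r = n_1·V gives -x - 4y + 2z = -22.
Solving the 3×3 linear system -x - 4y + 2z = -22, x + y + 2z = 0, -5x - 5y - 2z = -32 (e.g. by elimination or Cramer's rule, determinant = 24) gives (6, 2, -4).

(6, 2, -4)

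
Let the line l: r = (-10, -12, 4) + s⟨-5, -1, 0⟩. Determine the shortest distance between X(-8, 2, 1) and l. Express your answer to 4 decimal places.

Taking (-10, -12, 4) on l with direction v = (-5, -1, 0): w = X − (-10, -12, 4) = (2, 14, -3), and w × v = (-3, 15, 68).
Distance = |w × v| / |v| = √4858 / √26 ≈ 13.6692.

13.6692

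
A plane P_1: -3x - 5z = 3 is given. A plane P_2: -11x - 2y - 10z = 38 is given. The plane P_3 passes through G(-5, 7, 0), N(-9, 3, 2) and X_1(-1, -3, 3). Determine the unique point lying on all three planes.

(-6, -1, 3)

GN = (-4, -4, 2), GX_1 = (4, -10, 3); a normal to P_3 is GN × GX_1 = (8, 20, 56).
Using G: P_3 has equation 8x + 20y + 56z = 100.
Solving the 3×3 linear system -3x - 5z = 3, -11x - 2y - 10z = 38, 8x + 20y + 56z = 100 (e.g. by elimination or Cramer's rule, determinant = 756) gives (-6, -1, 3).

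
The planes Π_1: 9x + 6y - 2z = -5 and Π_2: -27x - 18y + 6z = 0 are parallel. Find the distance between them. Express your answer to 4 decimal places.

Rescale Π_2 by 1/(-3): 9x + 6y - 2z = 0. Then distance = |-5 − 0| / √121 ≈ 0.4545.

0.4545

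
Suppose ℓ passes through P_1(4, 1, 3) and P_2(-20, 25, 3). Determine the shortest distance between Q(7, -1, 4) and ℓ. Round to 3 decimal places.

A direction vector for ℓ is P_2 − P_1 = (-24, 24, 0).
Taking (4, 1, 3) on ℓ with direction v = (-24, 24, 0): w = Q − (4, 1, 3) = (3, -2, 1), and w × v = (-24, -24, 24).
Distance = |w × v| / |v| = √1728 / √1152 ≈ 1.225.

1.225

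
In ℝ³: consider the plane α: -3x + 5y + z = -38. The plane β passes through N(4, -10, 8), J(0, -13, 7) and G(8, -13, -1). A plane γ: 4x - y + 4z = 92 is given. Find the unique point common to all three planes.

(10, -4, 12)

NJ = (-4, -3, -1), NG = (4, -3, -9); a normal to β is NJ × NG = (24, -40, 24).
Using N: β has equation 24x - 40y + 24z = 688.
Solving the 3×3 linear system -3x + 5y + z = -38, 24x - 40y + 24z = 688, 4x - y + 4z = 92 (e.g. by elimination or Cramer's rule, determinant = 544) gives (10, -4, 12).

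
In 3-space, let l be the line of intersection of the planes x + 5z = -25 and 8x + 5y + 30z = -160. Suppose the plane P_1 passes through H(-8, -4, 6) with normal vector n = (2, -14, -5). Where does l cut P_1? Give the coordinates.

(-5, 0, -4)

Direction of l: (1, 0, 5) × (8, 5, 30) = (-25, 10, 5).
A point on l: solving the two plane equations with x = 10 gives (10, -6, -7).
P_1: n·r = n·H gives 2x - 14y - 5z = 10.
Substitute r = (10, -6, -7) + t(-25, 10, 5) into the plane: 139 + (-215)t = 10, so t = 3/5.
Intersection: (10, -6, -7) + (3/5)·(-25, 10, 5) = (-5, 0, -4).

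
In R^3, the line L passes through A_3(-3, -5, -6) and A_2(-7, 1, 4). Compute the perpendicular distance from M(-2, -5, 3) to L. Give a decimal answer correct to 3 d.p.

5.774

A direction vector for L is A_2 − A_3 = (-4, 6, 10).
Taking (-3, -5, -6) on L with direction v = (-4, 6, 10): w = M − (-3, -5, -6) = (1, 0, 9), and w × v = (-54, -46, 6).
Distance = |w × v| / |v| = √5068 / √152 ≈ 5.774.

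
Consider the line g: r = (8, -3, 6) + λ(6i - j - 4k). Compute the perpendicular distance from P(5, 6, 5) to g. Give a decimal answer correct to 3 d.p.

9.001

Taking (8, -3, 6) on g with direction v = (6, -1, -4): w = P − (8, -3, 6) = (-3, 9, -1), and w × v = (-37, -18, -51).
Distance = |w × v| / |v| = √4294 / √53 ≈ 9.001.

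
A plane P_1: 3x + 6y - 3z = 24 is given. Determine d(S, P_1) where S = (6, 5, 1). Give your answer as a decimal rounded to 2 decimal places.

n·S − d = (3)·(6) + (6)·(5) + (-3)·(1) − 24 = 21; |n| = √54.
Distance = |21| / √54 = 21/√54 ≈ 2.86.

2.86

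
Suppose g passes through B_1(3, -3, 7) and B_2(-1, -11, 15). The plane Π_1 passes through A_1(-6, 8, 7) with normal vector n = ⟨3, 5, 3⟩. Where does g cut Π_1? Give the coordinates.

(7, 5, -1)

A direction vector for g is B_2 − B_1 = (-4, -8, 8).
Π_1: n·r = n·A_1 gives 3x + 5y + 3z = 43.
Substitute r = (3, -3, 7) + t(-4, -8, 8) into the plane: 15 + (-28)t = 43, so t = -1.
Intersection: (3, -3, 7) + (-1)·(-4, -8, 8) = (7, 5, -1).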